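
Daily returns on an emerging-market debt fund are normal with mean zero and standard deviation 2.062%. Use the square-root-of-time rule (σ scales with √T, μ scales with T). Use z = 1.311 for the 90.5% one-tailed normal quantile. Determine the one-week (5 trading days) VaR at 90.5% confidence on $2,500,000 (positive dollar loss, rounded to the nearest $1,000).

$151,000

σ_{5d} = 2.062% × √5 = 4.611%.
VaR = 1.311 × 4.611% = 6.045%.
On $2,500,000: 0.06045 × $2,500,000 = $151,125.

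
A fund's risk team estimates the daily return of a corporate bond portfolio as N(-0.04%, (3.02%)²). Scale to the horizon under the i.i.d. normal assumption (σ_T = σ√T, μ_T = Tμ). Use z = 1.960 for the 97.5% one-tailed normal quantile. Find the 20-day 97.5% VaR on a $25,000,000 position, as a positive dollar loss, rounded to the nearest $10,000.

$6,820,000

σ_{20d} = 3.02% × √20 = 13.506%; μ_{20d} = 20 × -0.04% = -0.800%.
VaR = −(-0.800%) + 1.960 × 13.506% = 27.272%.
On $25,000,000: 0.27272 × $25,000,000 = $6,818,000.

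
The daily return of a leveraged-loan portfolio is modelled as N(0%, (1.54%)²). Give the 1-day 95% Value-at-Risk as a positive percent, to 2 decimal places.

2.53%

At 95% one-sided, z = 1.645.
VaR = z·σ = 1.645 × 1.54% = 2.533%.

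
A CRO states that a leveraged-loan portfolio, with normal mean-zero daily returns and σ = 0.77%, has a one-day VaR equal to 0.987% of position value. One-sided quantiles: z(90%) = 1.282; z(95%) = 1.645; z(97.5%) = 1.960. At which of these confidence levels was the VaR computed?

Implied z = VaR/σ = 0.987 / 0.77 = 1.282.
This matches z(90%) = 1.282.

90%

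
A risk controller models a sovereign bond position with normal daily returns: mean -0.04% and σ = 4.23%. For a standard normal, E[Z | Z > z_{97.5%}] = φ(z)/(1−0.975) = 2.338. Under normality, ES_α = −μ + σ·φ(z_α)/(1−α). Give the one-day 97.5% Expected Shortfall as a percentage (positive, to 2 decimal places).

ES = −(-0.04%) + 4.23% × 2.338 = 9.930%.

9.93%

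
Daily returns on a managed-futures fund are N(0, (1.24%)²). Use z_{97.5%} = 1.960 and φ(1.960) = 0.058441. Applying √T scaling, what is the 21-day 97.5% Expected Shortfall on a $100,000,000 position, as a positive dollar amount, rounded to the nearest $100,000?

σ_{21d} = 1.24% × √21 = 5.682%.
ES multiplier = φ(z)/(1−α) = 0.058441/0.025 = 2.338.
ES = 5.682% × 2.338 = 13.285%; on $100,000,000: $13,285,000.

$13,300,000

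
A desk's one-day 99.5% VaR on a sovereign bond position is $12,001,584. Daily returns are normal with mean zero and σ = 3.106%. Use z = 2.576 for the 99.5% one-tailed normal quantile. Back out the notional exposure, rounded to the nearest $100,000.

$150,000,000

VaR as a fraction of value: z·σ = 2.576 × 3.106% = 8.00106%.
Position = $12,001,584 / 0.0800106 = $150,000,000.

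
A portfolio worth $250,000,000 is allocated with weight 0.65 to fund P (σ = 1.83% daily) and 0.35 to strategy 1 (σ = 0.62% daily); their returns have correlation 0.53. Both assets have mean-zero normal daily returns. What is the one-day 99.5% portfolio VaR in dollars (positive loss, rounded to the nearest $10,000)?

σ_p² = 0.65²·1.83² + 0.35²·0.62² + 2·0.53·0.65·0.35·1.83·0.62 = 1.7356 (%²).
σ_p = √1.7356 = 1.317%.
At 99.5%, z = 2.576.
VaR = 2.576 × 1.317% = 3.393%; on $250,000,000 that is $8,482,500.

$8,480,000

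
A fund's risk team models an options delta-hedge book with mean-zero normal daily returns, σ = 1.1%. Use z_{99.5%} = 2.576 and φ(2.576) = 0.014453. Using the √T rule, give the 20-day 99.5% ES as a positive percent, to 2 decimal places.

14.22%

σ_{20d} = 1.1% × √20 = 4.919%.
ES multiplier = φ(z)/(1−α) = 0.014453/0.005 = 2.891.
ES = 4.919% × 2.891 = 14.221%.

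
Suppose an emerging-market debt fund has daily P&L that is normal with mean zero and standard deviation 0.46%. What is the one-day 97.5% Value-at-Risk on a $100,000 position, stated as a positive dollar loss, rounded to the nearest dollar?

$902

At 97.5% one-sided, z = 1.960.
VaR = z·σ = 1.960 × 0.46% = 0.902%.
On $100,000: 0.00902 × $100,000 = $902.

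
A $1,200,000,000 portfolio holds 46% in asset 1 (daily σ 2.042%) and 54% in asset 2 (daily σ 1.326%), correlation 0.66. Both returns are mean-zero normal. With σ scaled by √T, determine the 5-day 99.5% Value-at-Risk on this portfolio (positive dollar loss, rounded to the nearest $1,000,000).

σ_p = √(0.46²·2.042² + 0.54²·1.326² + 2·0.66·0.46·0.54·2.042·1.326) = 1.511%.
σ_{5d} = 1.511% × √5 = 3.379%.
z(99.5%) = 2.576.
VaR = 2.576 × 3.379% = 8.704%; on $1,200,000,000 that is $104,448,000.

$104,000,000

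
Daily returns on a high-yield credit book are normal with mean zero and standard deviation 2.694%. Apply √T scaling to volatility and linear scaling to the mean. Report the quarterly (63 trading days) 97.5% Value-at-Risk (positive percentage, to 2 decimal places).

At 97.5%, z = 1.960.
σ_{63d} = 2.694% × √63 = 21.383%.
VaR = 1.960 × 21.383% = 41.911%.

41.91%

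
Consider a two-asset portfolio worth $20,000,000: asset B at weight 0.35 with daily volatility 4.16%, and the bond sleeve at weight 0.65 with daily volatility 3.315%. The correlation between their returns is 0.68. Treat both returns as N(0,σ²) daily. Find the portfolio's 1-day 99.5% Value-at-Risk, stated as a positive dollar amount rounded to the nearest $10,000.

σ_p² = 0.35²·4.16² + 0.65²·3.315² + 2·0.68·0.35·0.65·4.16·3.315 = 11.0296 (%²).
σ_p = √11.0296 = 3.321%.
At 99.5%, z = 2.576.
VaR = 2.576 × 3.321% = 8.555%; on $20,000,000 that is $1,711,000.

$1,710,000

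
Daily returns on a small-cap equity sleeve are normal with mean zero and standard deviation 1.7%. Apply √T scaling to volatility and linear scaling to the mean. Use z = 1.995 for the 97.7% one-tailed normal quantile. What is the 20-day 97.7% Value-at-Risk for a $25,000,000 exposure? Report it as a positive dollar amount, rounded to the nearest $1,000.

σ_{20d} = 1.7% × √20 = 7.603%.
VaR = 1.995 × 7.603% = 15.168%.
On $25,000,000: 0.15168 × $25,000,000 = $3,792,000.

$3,792,000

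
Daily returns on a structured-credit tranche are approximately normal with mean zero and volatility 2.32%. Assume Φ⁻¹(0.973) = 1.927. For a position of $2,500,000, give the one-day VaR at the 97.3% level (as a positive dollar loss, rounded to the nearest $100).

VaR = z·σ = 1.927 × 2.32% = 4.471%.
On $2,500,000: 0.04471 × $2,500,000 = $111,775.

$111,800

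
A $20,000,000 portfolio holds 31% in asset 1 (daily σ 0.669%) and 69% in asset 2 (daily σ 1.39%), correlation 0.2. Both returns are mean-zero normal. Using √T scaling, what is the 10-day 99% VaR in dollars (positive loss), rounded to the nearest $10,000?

$1,500,000

σ_p = √(0.31²·0.669² + 0.69²·1.39² + 2·0.2·0.31·0.69·0.669·1.39) = 1.021%.
σ_{10d} = 1.021% × √10 = 3.229%.
z(99%) = 2.326.
VaR = 2.326 × 3.229% = 7.511%; on $20,000,000 that is $1,502,200.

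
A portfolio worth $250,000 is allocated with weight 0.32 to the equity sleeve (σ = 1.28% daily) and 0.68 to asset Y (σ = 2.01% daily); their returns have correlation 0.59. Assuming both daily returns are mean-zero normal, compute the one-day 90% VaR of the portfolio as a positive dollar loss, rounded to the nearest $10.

σ_p² = 0.32²·1.28² + 0.68²·2.01² + 2·0.59·0.32·0.68·1.28·2.01 = 2.6965 (%²).
σ_p = √2.6965 = 1.642%.
At 90%, z = 1.282.
VaR = 1.282 × 1.642% = 2.105%; on $250,000 that is $5,262.

$5,260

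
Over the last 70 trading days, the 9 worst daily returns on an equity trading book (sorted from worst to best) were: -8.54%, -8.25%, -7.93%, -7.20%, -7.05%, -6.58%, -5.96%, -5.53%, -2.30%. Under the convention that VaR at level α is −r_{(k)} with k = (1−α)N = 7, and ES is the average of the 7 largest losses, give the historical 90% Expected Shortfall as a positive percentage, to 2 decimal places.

The 7 worst returns sum to -51.51%.
ES = −(-51.51%) / 7 = 7.3585…% ≈ 7.36%.

7.36%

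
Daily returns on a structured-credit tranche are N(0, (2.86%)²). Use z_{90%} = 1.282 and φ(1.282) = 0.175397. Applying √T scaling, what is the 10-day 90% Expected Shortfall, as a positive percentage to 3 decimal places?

15.863%

σ_{10d} = 2.86% × √10 = 9.044%.
ES multiplier = φ(z)/(1−α) = 0.175397/0.1 = 1.754.
ES = 9.044% × 1.754 = 15.863%.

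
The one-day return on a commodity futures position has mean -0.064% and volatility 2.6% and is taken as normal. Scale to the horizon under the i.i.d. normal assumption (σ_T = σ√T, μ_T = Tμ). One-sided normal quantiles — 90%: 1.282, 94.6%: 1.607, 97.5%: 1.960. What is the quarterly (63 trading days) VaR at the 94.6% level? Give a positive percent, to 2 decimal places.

37.20%

σ_{63d} = 2.6% × √63 = 20.637%; μ_{63d} = 63 × -0.064% = -4.032%.
VaR = −(-4.032%) + 1.607 × 20.637% = 37.196%.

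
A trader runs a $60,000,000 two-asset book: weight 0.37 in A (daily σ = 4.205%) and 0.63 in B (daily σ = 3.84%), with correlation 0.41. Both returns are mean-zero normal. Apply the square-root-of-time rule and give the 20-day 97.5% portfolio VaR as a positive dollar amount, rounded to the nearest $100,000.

$17,700,000

σ_p = √(0.37²·4.205² + 0.63²·3.84² + 2·0.41·0.37·0.63·4.205·3.84) = 3.370%.
σ_{20d} = 3.370% × √20 = 15.071%.
z(97.5%) = 1.960.
VaR = 1.960 × 15.071% = 29.539%; on $60,000,000 that is $17,723,400.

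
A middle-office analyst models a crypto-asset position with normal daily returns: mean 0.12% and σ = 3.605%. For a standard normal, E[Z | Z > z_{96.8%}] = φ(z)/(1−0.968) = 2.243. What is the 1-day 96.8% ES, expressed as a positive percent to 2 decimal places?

ES = −(0.12%) + 3.605% × 2.243 = 7.966%.

7.97%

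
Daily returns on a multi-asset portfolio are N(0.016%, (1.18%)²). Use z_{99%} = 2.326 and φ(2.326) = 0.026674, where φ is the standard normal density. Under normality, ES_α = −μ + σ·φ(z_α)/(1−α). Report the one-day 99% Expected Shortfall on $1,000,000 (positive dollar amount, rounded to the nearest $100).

$31,300

Tail multiplier: φ(z)/(1−α) = 0.026674 / 0.01 = 2.667.
ES = −(0.016%) + 1.18% × 2.667 = 3.131%.
On $1,000,000: 0.03131 × $1,000,000 = $31,310.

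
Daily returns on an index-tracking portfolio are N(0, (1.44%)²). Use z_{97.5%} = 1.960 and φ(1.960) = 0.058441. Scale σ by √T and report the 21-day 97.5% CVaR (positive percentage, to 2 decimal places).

15.43%

σ_{21d} = 1.44% × √21 = 6.599%.
ES multiplier = φ(z)/(1−α) = 0.058441/0.025 = 2.338.
ES = 6.599% × 2.338 = 15.428%.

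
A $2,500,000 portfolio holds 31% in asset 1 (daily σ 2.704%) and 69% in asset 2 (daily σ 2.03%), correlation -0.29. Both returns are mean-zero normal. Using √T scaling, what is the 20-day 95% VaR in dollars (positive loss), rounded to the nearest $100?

σ_p = √(0.31²·2.704² + 0.69²·2.03² + 2·-0.29·0.31·0.69·2.704·2.03) = 1.408%.
σ_{20d} = 1.408% × √20 = 6.297%.
z(95%) = 1.645.
VaR = 1.645 × 6.297% = 10.359%; on $2,500,000 that is $258,975.

$259,000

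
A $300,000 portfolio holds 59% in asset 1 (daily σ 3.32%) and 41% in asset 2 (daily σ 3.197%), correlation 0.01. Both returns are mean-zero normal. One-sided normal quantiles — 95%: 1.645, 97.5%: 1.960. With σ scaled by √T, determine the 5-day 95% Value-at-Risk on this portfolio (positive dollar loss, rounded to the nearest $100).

σ_p = √(0.59²·3.32² + 0.41²·3.197² + 2·0.01·0.59·0.41·3.32·3.197) = 2.368%.
σ_{5d} = 2.368% × √5 = 5.295%.
VaR = 1.645 × 5.295% = 8.710%; on $300,000 that is $26,130.

$26,100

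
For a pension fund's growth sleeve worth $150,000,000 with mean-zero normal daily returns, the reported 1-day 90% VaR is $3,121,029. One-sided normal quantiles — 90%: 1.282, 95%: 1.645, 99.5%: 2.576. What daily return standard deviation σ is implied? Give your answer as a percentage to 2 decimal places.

1.62%

VaR as a fraction: $3,121,029 / $150,000,000 = 2.081%.
σ = VaR / z = 2.081% / 1.282 = 1.623%.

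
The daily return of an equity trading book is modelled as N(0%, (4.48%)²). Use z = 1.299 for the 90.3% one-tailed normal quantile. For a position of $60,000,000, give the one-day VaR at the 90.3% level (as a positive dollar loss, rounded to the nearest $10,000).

$3,490,000

VaR = z·σ = 1.299 × 4.48% = 5.820%.
On $60,000,000: 0.05820 × $60,000,000 = $3,492,000.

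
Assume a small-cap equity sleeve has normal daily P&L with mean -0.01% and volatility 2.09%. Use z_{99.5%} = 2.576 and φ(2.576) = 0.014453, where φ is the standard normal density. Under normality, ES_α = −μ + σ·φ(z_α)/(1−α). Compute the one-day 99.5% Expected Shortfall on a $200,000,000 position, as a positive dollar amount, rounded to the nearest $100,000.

Tail multiplier: φ(z)/(1−α) = 0.014453 / 0.005 = 2.891.
ES = −(-0.01%) + 2.09% × 2.891 = 6.052%.
On $200,000,000: 0.06052 × $200,000,000 = $12,104,000.

$12,100,000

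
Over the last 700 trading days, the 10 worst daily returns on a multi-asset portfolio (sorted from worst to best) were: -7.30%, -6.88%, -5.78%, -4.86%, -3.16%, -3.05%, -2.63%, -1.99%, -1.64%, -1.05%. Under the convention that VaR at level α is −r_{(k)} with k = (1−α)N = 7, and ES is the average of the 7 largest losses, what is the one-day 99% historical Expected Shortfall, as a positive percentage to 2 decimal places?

4.81%

The 7 worst returns sum to -33.66%.
ES = −(-33.66%) / 7 = 4.8085…% ≈ 4.81%.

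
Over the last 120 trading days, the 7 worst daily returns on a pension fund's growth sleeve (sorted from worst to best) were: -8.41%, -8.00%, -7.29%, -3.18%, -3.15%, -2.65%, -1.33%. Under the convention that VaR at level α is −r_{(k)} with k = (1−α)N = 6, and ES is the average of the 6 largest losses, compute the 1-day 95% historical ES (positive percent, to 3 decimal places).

The 6 worst returns sum to -32.68%.
ES = −(-32.68%) / 6 = 5.4466…% ≈ 5.447%.

5.447%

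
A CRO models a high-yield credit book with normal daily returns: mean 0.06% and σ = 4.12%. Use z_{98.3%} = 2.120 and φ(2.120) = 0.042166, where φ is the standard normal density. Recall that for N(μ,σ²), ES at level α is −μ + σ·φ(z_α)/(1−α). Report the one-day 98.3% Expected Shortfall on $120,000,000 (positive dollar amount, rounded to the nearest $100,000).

$12,200,000

Tail multiplier: φ(z)/(1−α) = 0.042166 / 0.017 = 2.480.
ES = −(0.06%) + 4.12% × 2.480 = 10.158%.
On $120,000,000: 0.10158 × $120,000,000 = $12,189,600.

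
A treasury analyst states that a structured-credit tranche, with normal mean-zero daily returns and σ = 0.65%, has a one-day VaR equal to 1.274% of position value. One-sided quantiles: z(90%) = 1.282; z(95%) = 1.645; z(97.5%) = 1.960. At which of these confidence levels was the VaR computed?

97.5%

Implied z = VaR/σ = 1.274 / 0.65 = 1.960.
This matches z(97.5%) = 1.960.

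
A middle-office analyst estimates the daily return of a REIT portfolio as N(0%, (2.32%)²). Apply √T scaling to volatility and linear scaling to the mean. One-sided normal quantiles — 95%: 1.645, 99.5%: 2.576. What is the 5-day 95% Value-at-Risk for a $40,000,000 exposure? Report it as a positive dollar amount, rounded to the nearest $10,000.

$3,410,000

σ_{5d} = 2.32% × √5 = 5.188%.
VaR = 1.645 × 5.188% = 8.534%.
On $40,000,000: 0.08534 × $40,000,000 = $3,413,600.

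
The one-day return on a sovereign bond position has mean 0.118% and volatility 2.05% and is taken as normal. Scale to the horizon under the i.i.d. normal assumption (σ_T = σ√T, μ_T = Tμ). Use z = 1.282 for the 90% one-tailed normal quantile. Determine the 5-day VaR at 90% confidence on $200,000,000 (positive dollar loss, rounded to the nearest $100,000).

σ_{5d} = 2.05% × √5 = 4.584%; μ_{5d} = 5 × 0.118% = 0.590%.
VaR = −(0.590%) + 1.282 × 4.584% = 5.287%.
On $200,000,000: 0.05287 × $200,000,000 = $10,574,000.

$10,600,000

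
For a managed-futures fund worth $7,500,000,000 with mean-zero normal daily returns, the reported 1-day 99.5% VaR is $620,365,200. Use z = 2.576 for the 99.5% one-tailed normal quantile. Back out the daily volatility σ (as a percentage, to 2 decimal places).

VaR as a fraction: $620,365,200 / $7,500,000,000 = 8.272%.
σ = VaR / z = 8.272% / 2.576 = 3.211%.

3.21%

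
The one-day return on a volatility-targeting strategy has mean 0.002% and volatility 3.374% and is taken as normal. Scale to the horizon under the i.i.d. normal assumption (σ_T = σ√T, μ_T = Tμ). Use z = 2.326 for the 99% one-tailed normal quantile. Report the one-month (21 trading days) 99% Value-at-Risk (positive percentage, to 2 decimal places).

35.92%

σ_{21d} = 3.374% × √21 = 15.462%; μ_{21d} = 21 × 0.002% = 0.042%.
VaR = −(0.042%) + 2.326 × 15.462% = 35.923%.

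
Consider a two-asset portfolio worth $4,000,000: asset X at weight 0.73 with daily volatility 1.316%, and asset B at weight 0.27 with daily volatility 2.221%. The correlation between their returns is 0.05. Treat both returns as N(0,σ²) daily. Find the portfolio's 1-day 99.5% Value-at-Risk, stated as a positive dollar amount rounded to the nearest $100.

σ_p² = 0.73²·1.316² + 0.27²·2.221² + 2·0.05·0.73·0.27·1.316·2.221 = 1.3401 (%²).
σ_p = √1.3401 = 1.158%.
At 99.5%, z = 2.576.
VaR = 2.576 × 1.158% = 2.983%; on $4,000,000 that is $119,320.

$119,300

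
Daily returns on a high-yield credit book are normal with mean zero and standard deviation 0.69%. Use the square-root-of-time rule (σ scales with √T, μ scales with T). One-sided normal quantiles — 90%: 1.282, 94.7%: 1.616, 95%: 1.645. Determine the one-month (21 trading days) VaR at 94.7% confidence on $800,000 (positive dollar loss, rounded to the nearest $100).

$40,900

σ_{21d} = 0.69% × √21 = 3.162%.
VaR = 1.616 × 3.162% = 5.110%.
On $800,000: 0.05110 × $800,000 = $40,880.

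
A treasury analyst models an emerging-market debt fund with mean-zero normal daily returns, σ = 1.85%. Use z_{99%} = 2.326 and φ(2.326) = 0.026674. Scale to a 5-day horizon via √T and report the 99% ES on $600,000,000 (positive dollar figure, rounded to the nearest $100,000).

σ_{5d} = 1.85% × √5 = 4.137%.
ES multiplier = φ(z)/(1−α) = 0.026674/0.01 = 2.667.
ES = 4.137% × 2.667 = 11.033%; on $600,000,000: $66,198,000.

$66,200,000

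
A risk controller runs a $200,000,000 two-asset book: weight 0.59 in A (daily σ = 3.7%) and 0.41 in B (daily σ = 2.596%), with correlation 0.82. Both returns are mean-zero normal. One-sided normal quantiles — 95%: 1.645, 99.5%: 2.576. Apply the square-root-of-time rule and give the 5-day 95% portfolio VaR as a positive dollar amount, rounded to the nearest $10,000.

σ_p = √(0.59²·3.7² + 0.41²·2.596² + 2·0.82·0.59·0.41·3.7·2.596) = 3.116%.
σ_{5d} = 3.116% × √5 = 6.968%.
VaR = 1.645 × 6.968% = 11.462%; on $200,000,000 that is $22,924,000.

$22,920,000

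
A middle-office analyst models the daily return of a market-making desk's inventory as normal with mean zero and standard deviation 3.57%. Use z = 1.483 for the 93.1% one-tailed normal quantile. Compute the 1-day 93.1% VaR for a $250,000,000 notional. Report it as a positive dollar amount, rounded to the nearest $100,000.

VaR = z·σ = 1.483 × 3.57% = 5.294%.
On $250,000,000: 0.05294 × $250,000,000 = $13,235,000.

$13,200,000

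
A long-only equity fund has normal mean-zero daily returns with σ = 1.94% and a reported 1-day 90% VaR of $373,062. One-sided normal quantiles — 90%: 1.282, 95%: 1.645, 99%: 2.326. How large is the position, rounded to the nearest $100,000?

$15,000,000

VaR as a fraction of value: z·σ = 1.282 × 1.94% = 2.48708%.
Position = $373,062 / 0.0248708 = $15,000,000.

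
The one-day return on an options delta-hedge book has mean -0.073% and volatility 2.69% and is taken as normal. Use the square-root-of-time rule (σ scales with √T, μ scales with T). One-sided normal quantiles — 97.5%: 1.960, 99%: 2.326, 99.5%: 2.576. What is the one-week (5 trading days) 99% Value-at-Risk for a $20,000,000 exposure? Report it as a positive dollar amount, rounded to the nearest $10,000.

$2,870,000

σ_{5d} = 2.69% × √5 = 6.015%; μ_{5d} = 5 × -0.073% = -0.365%.
VaR = −(-0.365%) + 2.326 × 6.015% = 14.356%.
On $20,000,000: 0.14356 × $20,000,000 = $2,871,200.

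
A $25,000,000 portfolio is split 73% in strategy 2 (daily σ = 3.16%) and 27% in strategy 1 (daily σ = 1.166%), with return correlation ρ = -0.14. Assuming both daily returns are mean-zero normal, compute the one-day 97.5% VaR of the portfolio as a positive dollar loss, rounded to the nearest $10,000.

σ_p² = 0.73²·3.16² + 0.27²·1.166² + 2·-0.14·0.73·0.27·3.16·1.166 = 5.2171 (%²).
σ_p = √5.2171 = 2.284%.
At 97.5%, z = 1.960.
VaR = 1.960 × 2.284% = 4.477%; on $25,000,000 that is $1,119,250.

$1,120,000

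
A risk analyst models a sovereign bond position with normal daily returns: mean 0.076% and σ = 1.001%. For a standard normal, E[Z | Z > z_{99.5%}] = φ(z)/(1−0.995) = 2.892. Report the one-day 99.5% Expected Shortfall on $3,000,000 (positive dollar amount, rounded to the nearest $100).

ES = −(0.076%) + 1.001% × 2.892 = 2.819%.
On $3,000,000: 0.02819 × $3,000,000 = $84,570.

$84,600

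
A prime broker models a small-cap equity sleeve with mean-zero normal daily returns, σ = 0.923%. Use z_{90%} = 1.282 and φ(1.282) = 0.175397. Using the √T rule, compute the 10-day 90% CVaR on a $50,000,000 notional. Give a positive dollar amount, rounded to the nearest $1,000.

σ_{10d} = 0.923% × √10 = 2.919%.
ES multiplier = φ(z)/(1−α) = 0.175397/0.1 = 1.754.
ES = 2.919% × 1.754 = 5.120%; on $50,000,000: $2,560,000.

$2,560,000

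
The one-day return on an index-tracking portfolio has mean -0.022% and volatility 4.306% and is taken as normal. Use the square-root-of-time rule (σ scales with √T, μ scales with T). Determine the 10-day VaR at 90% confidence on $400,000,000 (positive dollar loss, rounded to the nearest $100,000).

At 90%, z = 1.282.
σ_{10d} = 4.306% × √10 = 13.617%; μ_{10d} = 10 × -0.022% = -0.220%.
VaR = −(-0.220%) + 1.282 × 13.617% = 17.677%.
On $400,000,000: 0.17677 × $400,000,000 = $70,708,000.

$70,700,000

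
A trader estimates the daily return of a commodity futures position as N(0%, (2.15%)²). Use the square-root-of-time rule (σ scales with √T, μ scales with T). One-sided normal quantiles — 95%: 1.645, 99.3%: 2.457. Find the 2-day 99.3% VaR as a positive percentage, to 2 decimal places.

7.47%

σ_{2d} = 2.15% × √2 = 3.041%.
VaR = 2.457 × 3.041% = 7.472%.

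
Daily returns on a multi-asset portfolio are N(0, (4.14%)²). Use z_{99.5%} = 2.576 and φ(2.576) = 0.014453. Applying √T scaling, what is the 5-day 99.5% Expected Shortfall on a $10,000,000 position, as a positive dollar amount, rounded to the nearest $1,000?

$2,676,000

σ_{5d} = 4.14% × √5 = 9.257%.
ES multiplier = φ(z)/(1−α) = 0.014453/0.005 = 2.891.
ES = 9.257% × 2.891 = 26.762%; on $10,000,000: $2,676,200.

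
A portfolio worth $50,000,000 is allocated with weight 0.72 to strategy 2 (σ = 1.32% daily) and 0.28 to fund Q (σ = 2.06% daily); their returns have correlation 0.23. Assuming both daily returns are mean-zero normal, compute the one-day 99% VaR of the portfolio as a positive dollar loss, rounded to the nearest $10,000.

σ_p² = 0.72²·1.32² + 0.28²·2.06² + 2·0.23·0.72·0.28·1.32·2.06 = 1.4881 (%²).
σ_p = √1.4881 = 1.220%.
At 99%, z = 2.326.
VaR = 2.326 × 1.220% = 2.838%; on $50,000,000 that is $1,419,000.

$1,420,000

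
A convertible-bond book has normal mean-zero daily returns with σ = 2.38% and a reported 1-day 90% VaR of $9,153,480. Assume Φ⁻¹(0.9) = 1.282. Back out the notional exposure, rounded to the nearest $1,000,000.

VaR as a fraction of value: z·σ = 1.282 × 2.38% = 3.05116%.
Position = $9,153,480 / 0.0305116 = $300,000,000.

$300,000,000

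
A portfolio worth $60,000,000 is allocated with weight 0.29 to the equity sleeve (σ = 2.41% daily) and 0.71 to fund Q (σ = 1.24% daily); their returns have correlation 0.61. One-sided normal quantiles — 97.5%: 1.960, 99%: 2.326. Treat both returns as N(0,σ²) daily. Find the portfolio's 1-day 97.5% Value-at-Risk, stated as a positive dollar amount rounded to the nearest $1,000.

$1,669,000

σ_p² = 0.29²·2.41² + 0.71²·1.24² + 2·0.61·0.29·0.71·2.41·1.24 = 2.0142 (%²).
σ_p = √2.0142 = 1.419%.
VaR = 1.960 × 1.419% = 2.781%; on $60,000,000 that is $1,668,600.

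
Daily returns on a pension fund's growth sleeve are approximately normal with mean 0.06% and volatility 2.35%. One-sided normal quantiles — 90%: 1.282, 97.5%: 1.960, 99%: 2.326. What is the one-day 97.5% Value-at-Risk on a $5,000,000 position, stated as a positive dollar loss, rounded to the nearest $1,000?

$227,000

VaR = −μ + z·σ = −(0.06%) + 1.960 × 2.35% = 4.546%.
On $5,000,000: 0.04546 × $5,000,000 = $227,300.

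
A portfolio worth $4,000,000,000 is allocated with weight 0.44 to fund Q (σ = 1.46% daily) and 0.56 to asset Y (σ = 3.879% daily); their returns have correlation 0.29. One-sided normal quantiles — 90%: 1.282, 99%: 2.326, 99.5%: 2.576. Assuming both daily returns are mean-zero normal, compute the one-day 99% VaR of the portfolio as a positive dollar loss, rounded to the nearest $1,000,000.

$227,000,000

σ_p² = 0.44²·1.46² + 0.56²·3.879² + 2·0.29·0.44·0.56·1.46·3.879 = 5.9407 (%²).
σ_p = √5.9407 = 2.437%.
VaR = 2.326 × 2.437% = 5.668%; on $4,000,000,000 that is $226,720,000.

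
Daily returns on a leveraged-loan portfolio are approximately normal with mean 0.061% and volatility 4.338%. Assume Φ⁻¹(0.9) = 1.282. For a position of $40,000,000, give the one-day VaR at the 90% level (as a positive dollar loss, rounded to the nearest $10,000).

VaR = −μ + z·σ = −(0.061%) + 1.282 × 4.338% = 5.500%.
On $40,000,000: 0.05500 × $40,000,000 = $2,200,000.

$2,200,000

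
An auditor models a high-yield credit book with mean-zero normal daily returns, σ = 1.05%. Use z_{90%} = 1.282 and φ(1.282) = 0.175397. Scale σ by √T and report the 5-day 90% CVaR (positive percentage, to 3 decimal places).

σ_{5d} = 1.05% × √5 = 2.348%.
ES multiplier = φ(z)/(1−α) = 0.175397/0.1 = 1.754.
ES = 2.348% × 1.754 = 4.118%.

4.118%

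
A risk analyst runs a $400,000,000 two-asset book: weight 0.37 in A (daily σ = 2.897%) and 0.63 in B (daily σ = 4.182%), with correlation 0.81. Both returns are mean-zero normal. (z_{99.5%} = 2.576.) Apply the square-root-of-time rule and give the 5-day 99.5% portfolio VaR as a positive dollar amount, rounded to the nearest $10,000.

$82,000,000

σ_p = √(0.37²·2.897² + 0.63²·4.182² + 2·0.81·0.37·0.63·2.897·4.182) = 3.559%.
σ_{5d} = 3.559% × √5 = 7.958%.
VaR = 2.576 × 7.958% = 20.500%; on $400,000,000 that is $82,000,000.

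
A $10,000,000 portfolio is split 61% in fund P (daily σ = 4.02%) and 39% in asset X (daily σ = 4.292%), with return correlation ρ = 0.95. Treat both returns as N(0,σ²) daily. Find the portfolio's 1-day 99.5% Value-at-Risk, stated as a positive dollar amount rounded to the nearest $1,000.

$1,050,000

σ_p² = 0.61²·4.02² + 0.39²·4.292² + 2·0.95·0.61·0.39·4.02·4.292 = 16.6141 (%²).
σ_p = √16.6141 = 4.076%.
At 99.5%, z = 2.576.
VaR = 2.576 × 4.076% = 10.500%; on $10,000,000 that is $1,050,000.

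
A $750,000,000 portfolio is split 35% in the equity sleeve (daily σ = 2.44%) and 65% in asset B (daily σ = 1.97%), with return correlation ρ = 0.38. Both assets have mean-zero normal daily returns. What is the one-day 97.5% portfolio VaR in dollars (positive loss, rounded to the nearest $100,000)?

$26,300,000

σ_p² = 0.35²·2.44² + 0.65²·1.97² + 2·0.38·0.35·0.65·2.44·1.97 = 3.2001 (%²).
σ_p = √3.2001 = 1.789%.
At 97.5%, z = 1.960.
VaR = 1.960 × 1.789% = 3.506%; on $750,000,000 that is $26,295,000.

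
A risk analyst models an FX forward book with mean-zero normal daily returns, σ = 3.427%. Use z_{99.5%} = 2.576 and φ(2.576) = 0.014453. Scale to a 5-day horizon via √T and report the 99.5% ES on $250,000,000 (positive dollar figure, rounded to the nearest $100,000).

$55,400,000

σ_{5d} = 3.427% × √5 = 7.663%.
ES multiplier = φ(z)/(1−α) = 0.014453/0.005 = 2.891.
ES = 7.663% × 2.891 = 22.154%; on $250,000,000: $55,385,000.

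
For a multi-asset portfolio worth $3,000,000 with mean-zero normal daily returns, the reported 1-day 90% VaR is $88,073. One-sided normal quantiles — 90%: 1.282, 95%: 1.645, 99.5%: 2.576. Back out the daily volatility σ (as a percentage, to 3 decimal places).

2.290%

VaR as a fraction: $88,073 / $3,000,000 = 2.936%.
σ = VaR / z = 2.936% / 1.282 = 2.290%.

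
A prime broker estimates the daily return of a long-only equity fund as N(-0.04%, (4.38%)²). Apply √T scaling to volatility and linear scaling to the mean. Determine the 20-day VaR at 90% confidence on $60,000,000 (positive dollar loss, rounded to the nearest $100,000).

$15,500,000

At 90%, z = 1.282.
σ_{20d} = 4.38% × √20 = 19.588%; μ_{20d} = 20 × -0.04% = -0.800%.
VaR = −(-0.800%) + 1.282 × 19.588% = 25.912%.
On $60,000,000: 0.25912 × $60,000,000 = $15,547,200.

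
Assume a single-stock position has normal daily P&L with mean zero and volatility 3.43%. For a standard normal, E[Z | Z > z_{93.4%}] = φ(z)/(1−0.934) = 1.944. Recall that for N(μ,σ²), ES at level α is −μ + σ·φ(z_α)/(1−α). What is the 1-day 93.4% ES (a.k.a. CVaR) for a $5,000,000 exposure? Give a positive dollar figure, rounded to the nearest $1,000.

ES = 3.43% × 1.944 = 6.668%.
On $5,000,000: 0.06668 × $5,000,000 = $333,400.

$333,000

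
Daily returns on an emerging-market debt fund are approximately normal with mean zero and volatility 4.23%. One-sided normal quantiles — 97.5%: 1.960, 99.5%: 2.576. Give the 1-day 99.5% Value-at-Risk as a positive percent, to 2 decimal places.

VaR = z·σ = 2.576 × 4.23% = 10.896%.

10.90%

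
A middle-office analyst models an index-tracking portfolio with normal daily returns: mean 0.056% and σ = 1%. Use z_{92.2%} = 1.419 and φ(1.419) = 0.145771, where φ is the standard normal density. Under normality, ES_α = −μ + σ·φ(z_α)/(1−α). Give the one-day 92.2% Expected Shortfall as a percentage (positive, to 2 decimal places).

Tail multiplier: φ(z)/(1−α) = 0.145771 / 0.078 = 1.869.
ES = −(0.056%) + 1% × 1.869 = 1.813%.

1.81%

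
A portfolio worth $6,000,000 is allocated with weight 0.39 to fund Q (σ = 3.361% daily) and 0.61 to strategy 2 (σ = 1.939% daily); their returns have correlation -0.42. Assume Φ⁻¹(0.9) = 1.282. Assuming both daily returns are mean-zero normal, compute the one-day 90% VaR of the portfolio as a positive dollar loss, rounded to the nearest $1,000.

$104,000

σ_p² = 0.39²·3.361² + 0.61²·1.939² + 2·-0.42·0.39·0.61·3.361·1.939 = 1.8148 (%²).
σ_p = √1.8148 = 1.347%.
VaR = 1.282 × 1.347% = 1.727%; on $6,000,000 that is $103,620.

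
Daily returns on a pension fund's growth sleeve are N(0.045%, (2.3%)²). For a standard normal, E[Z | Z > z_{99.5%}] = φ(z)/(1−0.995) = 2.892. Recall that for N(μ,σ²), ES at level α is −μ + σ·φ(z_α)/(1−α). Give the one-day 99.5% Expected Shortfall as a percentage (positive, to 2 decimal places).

ES = −(0.045%) + 2.3% × 2.892 = 6.607%.

6.61%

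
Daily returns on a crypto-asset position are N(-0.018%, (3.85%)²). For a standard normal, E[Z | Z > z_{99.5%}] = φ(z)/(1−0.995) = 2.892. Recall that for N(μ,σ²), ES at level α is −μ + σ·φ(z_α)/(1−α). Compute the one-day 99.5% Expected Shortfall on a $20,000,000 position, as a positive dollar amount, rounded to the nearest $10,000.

ES = −(-0.018%) + 3.85% × 2.892 = 11.152%.
On $20,000,000: 0.11152 × $20,000,000 = $2,230,400.

$2,230,000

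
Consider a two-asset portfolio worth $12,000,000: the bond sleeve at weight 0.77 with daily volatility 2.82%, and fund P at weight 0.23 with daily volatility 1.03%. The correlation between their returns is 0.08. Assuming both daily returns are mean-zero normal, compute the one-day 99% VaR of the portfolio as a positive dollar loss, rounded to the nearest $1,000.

σ_p² = 0.77²·2.82² + 0.23²·1.03² + 2·0.08·0.77·0.23·2.82·1.03 = 4.8534 (%²).
σ_p = √4.8534 = 2.203%.
At 99%, z = 2.326.
VaR = 2.326 × 2.203% = 5.124%; on $12,000,000 that is $614,880.

$615,000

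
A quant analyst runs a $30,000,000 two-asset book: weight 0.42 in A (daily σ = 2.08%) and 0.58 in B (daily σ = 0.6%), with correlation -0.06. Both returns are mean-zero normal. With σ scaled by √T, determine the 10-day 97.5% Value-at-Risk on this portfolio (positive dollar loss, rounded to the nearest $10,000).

$1,710,000

σ_p = √(0.42²·2.08² + 0.58²·0.6² + 2·-0.06·0.42·0.58·2.08·0.6) = 0.921%.
σ_{10d} = 0.921% × √10 = 2.912%.
z(97.5%) = 1.960.
VaR = 1.960 × 2.912% = 5.708%; on $30,000,000 that is $1,712,400.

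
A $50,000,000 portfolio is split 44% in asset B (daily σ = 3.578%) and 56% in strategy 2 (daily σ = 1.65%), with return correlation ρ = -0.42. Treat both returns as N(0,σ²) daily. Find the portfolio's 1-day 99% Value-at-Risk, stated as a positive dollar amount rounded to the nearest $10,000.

$1,690,000

σ_p² = 0.44²·3.578² + 0.56²·1.65² + 2·-0.42·0.44·0.56·3.578·1.65 = 2.1103 (%²).
σ_p = √2.1103 = 1.453%.
At 99%, z = 2.326.
VaR = 2.326 × 1.453% = 3.380%; on $50,000,000 that is $1,690,000.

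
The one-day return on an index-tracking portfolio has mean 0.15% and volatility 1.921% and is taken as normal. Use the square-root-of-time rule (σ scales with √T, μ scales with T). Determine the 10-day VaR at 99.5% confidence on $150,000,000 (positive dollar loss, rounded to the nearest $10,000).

At 99.5%, z = 2.576.
σ_{10d} = 1.921% × √10 = 6.075%; μ_{10d} = 10 × 0.15% = 1.500%.
VaR = −(1.500%) + 2.576 × 6.075% = 14.149%.
On $150,000,000: 0.14149 × $150,000,000 = $21,223,500.

$21,220,000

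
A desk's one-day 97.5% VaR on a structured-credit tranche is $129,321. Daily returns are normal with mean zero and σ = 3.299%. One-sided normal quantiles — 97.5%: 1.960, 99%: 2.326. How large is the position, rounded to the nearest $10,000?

VaR as a fraction of value: z·σ = 1.960 × 3.299% = 6.46604%.
Position = $129,321 / 0.0646604 = $2,000,003.

$2,000,000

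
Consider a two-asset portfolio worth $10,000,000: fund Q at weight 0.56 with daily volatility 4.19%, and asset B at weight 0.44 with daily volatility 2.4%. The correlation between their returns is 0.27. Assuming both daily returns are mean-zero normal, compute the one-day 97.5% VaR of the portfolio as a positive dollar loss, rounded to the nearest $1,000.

$553,000

σ_p² = 0.56²·4.19² + 0.44²·2.4² + 2·0.27·0.56·0.44·4.19·2.4 = 7.9587 (%²).
σ_p = √7.9587 = 2.821%.
At 97.5%, z = 1.960.
VaR = 1.960 × 2.821% = 5.529%; on $10,000,000 that is $552,900.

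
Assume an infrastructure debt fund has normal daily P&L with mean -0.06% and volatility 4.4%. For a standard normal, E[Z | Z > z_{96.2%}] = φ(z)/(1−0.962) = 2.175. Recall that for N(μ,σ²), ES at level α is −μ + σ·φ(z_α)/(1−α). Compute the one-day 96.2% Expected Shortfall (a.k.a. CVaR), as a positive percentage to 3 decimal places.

9.630%

ES = −(-0.06%) + 4.4% × 2.175 = 9.630%.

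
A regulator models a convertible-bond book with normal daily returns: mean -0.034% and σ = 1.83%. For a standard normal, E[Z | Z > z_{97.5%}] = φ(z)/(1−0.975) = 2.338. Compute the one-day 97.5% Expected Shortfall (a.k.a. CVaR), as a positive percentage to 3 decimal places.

4.313%

ES = −(-0.034%) + 1.83% × 2.338 = 4.313%.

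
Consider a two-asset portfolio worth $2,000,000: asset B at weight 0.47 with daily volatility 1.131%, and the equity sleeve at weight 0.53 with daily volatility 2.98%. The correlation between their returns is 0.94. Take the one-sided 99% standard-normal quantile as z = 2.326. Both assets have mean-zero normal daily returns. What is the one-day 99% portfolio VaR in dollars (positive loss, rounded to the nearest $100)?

$97,100

σ_p² = 0.47²·1.131² + 0.53²·2.98² + 2·0.94·0.47·0.53·1.131·2.98 = 4.3554 (%²).
σ_p = √4.3554 = 2.087%.
VaR = 2.326 × 2.087% = 4.854%; on $2,000,000 that is $97,080.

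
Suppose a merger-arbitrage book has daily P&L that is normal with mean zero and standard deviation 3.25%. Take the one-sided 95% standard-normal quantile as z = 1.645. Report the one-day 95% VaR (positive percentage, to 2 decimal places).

VaR = z·σ = 1.645 × 3.25% = 5.346%.

5.35%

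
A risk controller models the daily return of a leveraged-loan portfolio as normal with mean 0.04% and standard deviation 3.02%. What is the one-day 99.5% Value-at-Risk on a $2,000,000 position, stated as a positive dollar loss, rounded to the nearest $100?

$154,800

At 99.5% one-sided, z = 2.576.
VaR = −μ + z·σ = −(0.04%) + 2.576 × 3.02% = 7.740%.
On $2,000,000: 0.07740 × $2,000,000 = $154,800.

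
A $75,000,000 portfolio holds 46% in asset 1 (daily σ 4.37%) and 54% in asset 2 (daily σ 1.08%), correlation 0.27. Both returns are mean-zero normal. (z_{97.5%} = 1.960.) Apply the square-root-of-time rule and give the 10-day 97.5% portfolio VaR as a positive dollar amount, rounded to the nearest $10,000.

σ_p = √(0.46²·4.37² + 0.54²·1.08² + 2·0.27·0.46·0.54·4.37·1.08) = 2.239%.
σ_{10d} = 2.239% × √10 = 7.080%.
VaR = 1.960 × 7.080% = 13.877%; on $75,000,000 that is $10,407,750.

$10,410,000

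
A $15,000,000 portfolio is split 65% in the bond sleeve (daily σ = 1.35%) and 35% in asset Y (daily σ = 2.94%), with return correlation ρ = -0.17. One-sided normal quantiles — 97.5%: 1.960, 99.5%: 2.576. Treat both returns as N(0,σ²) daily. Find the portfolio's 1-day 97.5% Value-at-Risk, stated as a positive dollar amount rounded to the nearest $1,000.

σ_p² = 0.65²·1.35² + 0.35²·2.94² + 2·-0.17·0.65·0.35·1.35·2.94 = 1.5218 (%²).
σ_p = √1.5218 = 1.234%.
VaR = 1.960 × 1.234% = 2.419%; on $15,000,000 that is $362,850.

$363,000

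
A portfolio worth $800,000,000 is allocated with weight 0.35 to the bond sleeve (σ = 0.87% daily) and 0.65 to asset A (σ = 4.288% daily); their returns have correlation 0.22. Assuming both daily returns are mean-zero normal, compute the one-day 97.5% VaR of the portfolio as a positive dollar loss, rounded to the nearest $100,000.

σ_p² = 0.35²·0.87² + 0.65²·4.288² + 2·0.22·0.35·0.65·0.87·4.288 = 8.2346 (%²).
σ_p = √8.2346 = 2.870%.
At 97.5%, z = 1.960.
VaR = 1.960 × 2.870% = 5.625%; on $800,000,000 that is $45,000,000.

$45,000,000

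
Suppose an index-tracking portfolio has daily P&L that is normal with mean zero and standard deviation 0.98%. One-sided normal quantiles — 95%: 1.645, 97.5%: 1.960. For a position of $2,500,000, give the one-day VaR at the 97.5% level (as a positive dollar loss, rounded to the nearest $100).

VaR = z·σ = 1.960 × 0.98% = 1.921%.
On $2,500,000: 0.01921 × $2,500,000 = $48,025.

$48,000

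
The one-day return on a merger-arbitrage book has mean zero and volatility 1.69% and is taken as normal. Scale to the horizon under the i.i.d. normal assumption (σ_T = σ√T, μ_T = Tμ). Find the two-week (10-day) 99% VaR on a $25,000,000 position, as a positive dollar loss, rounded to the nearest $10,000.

$3,110,000

At 99%, z = 2.326.
σ_{10d} = 1.69% × √10 = 5.344%.
VaR = 2.326 × 5.344% = 12.430%.
On $25,000,000: 0.12430 × $25,000,000 = $3,107,500.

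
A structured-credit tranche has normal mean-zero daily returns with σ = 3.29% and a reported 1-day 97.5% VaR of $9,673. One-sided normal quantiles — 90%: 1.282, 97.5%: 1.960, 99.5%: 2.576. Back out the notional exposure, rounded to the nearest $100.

$150,000

VaR as a fraction of value: z·σ = 1.960 × 3.29% = 6.4484%.
Position = $9,673 / 0.064484 = $150,006.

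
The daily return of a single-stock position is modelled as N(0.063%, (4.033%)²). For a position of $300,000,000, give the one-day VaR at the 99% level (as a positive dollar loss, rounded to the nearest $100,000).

$28,000,000

At 99% one-sided, z = 2.326.
VaR = −μ + z·σ = −(0.063%) + 2.326 × 4.033% = 9.318%.
On $300,000,000: 0.09318 × $300,000,000 = $27,954,000.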